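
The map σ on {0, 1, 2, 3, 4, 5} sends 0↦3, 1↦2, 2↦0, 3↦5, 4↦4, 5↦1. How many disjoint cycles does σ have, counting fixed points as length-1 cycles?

Cycle decomposition: (0 3 5 1 2) (4).
2 cycles.

2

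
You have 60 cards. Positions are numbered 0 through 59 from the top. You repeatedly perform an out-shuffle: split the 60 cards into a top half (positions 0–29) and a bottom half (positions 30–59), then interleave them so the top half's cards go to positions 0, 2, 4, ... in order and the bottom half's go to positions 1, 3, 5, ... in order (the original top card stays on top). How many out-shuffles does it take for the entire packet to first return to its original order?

The out-shuffle permutes the 60 positions with cycle lengths [1, 1, 58].
Every card is home exactly when every cycle has completed a whole number of laps, i.e. after lcm(1, 58) = 58 out-shuffles.

58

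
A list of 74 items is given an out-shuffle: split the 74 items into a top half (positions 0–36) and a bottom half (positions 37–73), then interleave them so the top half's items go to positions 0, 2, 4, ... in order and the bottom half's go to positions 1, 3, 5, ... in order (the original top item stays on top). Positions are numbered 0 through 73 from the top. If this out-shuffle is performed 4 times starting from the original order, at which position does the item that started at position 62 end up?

43

Track the item's position through each out-shuffle:
62 → 51 → 29 → 58 → 43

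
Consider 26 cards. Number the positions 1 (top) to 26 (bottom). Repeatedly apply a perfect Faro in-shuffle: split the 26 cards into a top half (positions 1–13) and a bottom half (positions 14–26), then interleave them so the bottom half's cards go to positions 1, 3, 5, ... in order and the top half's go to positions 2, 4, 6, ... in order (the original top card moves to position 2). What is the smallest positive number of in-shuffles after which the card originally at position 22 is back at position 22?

Follow position 22 under repeated in-shuffles:
22 → 17 → 7 → 14 → 1 → 2 → 4 → 8 → 16 → 5 → 10 → 20 → 13 → 26 → 25 → 23 → 19 → 11 → 22
It first returns after 18 in-shuffles.

18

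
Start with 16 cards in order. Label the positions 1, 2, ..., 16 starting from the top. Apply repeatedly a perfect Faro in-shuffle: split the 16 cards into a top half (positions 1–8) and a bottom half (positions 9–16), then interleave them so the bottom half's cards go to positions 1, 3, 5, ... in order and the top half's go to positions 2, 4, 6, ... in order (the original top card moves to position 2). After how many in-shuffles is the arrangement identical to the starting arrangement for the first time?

The in-shuffle permutes the 16 positions with cycle lengths [8, 8].
Every card is home exactly when every cycle has completed a whole number of laps, i.e. after lcm(8) = 8 in-shuffles.

8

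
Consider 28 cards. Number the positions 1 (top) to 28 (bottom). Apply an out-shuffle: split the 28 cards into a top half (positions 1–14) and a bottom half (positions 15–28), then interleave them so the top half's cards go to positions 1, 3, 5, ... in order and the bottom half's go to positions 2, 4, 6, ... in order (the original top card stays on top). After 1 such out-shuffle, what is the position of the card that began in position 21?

14

Track the card's position through each out-shuffle:
21 → 14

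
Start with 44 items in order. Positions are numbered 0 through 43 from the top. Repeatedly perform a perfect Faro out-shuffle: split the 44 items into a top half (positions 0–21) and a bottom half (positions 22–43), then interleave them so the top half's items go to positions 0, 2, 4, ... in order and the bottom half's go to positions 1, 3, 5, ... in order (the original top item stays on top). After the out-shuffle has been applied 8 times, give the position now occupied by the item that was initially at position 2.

39

Track the item's position through each out-shuffle:
2 → 4 → 8 → 16 → 32 → 21 → 42 → 41 → 39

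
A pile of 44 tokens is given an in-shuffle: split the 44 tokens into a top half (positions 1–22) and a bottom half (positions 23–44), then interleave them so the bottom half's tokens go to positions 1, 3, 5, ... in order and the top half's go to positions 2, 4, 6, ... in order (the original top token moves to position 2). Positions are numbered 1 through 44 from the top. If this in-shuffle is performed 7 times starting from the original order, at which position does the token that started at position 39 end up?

42

Track the token's position through each in-shuffle:
39 → 33 → 21 → 42 → 39 → 33 → 21 → 42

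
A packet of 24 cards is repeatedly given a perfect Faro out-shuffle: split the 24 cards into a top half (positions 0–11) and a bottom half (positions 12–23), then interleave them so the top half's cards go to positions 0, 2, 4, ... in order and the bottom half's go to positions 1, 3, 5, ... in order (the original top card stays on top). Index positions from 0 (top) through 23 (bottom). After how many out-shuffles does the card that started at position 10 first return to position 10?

Follow position 10 under repeated out-shuffles:
10 → 20 → 17 → 11 → 22 → 21 → 19 → 15 → 7 → 14 → 5 → 10
It first returns after 11 out-shuffles.

11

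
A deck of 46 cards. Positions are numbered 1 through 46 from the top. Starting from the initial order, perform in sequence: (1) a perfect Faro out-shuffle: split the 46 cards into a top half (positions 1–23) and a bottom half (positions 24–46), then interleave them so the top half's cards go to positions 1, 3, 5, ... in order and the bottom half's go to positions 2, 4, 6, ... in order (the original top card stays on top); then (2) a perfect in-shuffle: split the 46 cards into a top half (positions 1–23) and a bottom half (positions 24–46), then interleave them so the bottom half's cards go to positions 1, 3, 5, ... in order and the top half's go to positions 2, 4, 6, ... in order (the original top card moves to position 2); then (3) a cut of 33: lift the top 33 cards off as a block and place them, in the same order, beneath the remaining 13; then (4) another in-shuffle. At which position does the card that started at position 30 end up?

Track the card from position 30 forward through each operation:
  after op 1 (out-shuffle): 30 → 14
  after op 2 (in-shuffle): 14 → 28
  after op 3 (cut 33): 28 → 41
  after op 4 (in-shuffle): 41 → 35

35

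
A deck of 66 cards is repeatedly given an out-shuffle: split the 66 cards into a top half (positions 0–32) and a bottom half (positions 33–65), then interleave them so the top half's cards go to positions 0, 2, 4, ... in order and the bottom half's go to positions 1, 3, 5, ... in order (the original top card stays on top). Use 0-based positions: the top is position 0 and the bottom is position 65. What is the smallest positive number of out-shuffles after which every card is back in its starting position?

12

The out-shuffle permutes the 66 positions with cycle lengths [1, 1, 4, 12, 12, 12, 12, 12].
Every card is home exactly when every cycle has completed a whole number of laps, i.e. after lcm(1, 4, 12) = 12 out-shuffles.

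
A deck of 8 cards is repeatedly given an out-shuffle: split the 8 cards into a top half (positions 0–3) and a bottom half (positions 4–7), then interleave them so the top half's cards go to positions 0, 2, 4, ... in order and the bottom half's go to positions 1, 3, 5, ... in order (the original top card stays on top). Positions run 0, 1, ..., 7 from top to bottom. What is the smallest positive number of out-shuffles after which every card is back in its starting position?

3

The out-shuffle permutes the 8 positions with cycle lengths [1, 1, 3, 3].
Every card is home exactly when every cycle has completed a whole number of laps, i.e. after lcm(1, 3) = 3 out-shuffles.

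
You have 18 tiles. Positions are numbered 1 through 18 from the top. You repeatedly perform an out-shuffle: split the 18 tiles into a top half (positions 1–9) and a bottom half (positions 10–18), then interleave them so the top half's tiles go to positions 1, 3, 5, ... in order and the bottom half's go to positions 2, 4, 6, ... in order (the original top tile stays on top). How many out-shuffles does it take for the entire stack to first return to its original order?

The out-shuffle permutes the 18 positions with cycle lengths [1, 1, 8, 8].
Every tile is home exactly when every cycle has completed a whole number of laps, i.e. after lcm(1, 8) = 8 out-shuffles.

8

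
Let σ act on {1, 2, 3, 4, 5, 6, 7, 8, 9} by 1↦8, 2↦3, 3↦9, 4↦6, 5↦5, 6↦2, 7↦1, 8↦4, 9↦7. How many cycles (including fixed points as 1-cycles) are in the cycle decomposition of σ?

2

Cycle decomposition: (1 8 4 6 2 3 9 7) (5).
2 cycles.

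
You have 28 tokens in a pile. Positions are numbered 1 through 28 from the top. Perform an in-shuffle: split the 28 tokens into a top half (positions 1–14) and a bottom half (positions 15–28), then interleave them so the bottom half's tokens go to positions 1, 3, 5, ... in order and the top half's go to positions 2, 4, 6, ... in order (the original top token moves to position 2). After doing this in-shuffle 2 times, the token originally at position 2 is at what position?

8

Track the token's position through each in-shuffle:
2 → 4 → 8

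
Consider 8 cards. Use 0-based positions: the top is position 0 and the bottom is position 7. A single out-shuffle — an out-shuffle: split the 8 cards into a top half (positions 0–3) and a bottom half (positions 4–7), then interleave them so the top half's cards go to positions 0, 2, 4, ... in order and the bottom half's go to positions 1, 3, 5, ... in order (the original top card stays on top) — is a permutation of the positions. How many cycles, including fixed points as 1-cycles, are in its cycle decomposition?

Trace each unvisited position around until it returns:
(0) (1 2 4) (3 6 5) (7)
4 cycles in total.

4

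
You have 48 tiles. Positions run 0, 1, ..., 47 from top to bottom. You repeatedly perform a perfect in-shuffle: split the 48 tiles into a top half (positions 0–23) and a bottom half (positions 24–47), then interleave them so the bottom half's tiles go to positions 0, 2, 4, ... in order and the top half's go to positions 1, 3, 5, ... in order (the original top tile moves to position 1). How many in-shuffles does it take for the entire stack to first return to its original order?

The in-shuffle permutes the 48 positions with cycle lengths [3, 3, 21, 21].
Every tile is home exactly when every cycle has completed a whole number of laps, i.e. after lcm(3, 21) = 21 in-shuffles.

21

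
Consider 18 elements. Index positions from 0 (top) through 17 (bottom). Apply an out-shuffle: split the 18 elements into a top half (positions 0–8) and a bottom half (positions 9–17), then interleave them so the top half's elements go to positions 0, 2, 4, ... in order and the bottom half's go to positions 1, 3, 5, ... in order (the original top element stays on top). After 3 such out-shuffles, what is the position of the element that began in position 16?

Track the element's position through each out-shuffle:
16 → 15 → 13 → 9

9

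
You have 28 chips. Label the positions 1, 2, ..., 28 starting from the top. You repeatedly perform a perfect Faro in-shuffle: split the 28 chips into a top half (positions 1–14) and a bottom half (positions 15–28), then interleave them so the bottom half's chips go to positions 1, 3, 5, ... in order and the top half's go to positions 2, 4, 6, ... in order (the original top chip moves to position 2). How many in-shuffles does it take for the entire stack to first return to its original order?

28

The in-shuffle permutes the 28 positions with cycle lengths [28].
Every chip is home exactly when every cycle has completed a whole number of laps, i.e. after lcm(28) = 28 in-shuffles.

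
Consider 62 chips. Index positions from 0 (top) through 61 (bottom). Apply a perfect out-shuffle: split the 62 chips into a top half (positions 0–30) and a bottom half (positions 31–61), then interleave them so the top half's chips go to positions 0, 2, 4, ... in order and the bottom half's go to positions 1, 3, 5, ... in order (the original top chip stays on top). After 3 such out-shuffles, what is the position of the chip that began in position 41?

Track the chip's position through each out-shuffle:
41 → 21 → 42 → 23

23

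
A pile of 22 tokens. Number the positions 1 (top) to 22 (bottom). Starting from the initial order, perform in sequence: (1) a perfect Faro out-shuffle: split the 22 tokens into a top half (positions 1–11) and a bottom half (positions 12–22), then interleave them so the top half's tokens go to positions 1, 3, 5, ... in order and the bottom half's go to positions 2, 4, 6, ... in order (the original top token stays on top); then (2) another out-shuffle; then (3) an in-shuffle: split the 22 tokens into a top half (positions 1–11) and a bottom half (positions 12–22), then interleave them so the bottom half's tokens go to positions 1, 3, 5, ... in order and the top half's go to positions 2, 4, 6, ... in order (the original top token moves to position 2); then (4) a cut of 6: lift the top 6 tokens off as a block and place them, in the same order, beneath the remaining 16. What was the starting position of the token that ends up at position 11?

11

Undo the operations in reverse order, starting from position 11:
  undo op 4 (cut 6): 11 ← 17
  undo op 3 (in-shuffle, from bottom half): 17 ← 20
  undo op 2 (out-shuffle, from bottom half): 20 ← 21
  undo op 1 (out-shuffle, from top half): 21 ← 11
So the token at position 11 came from original position 11.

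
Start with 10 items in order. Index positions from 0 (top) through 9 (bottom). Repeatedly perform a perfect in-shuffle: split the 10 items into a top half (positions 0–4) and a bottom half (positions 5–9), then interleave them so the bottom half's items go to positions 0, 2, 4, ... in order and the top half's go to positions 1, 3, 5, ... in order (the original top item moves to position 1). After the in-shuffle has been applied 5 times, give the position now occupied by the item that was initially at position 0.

9

Track the item's position through each in-shuffle:
0 → 1 → 3 → 7 → 4 → 9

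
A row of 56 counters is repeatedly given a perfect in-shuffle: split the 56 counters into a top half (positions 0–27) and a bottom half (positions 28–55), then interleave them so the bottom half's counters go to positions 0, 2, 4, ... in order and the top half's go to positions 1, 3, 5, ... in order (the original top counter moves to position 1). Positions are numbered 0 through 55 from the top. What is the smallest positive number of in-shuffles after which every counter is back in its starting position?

18

The in-shuffle permutes the 56 positions with cycle lengths [2, 18, 18, 18].
Every counter is home exactly when every cycle has completed a whole number of laps, i.e. after lcm(2, 18) = 18 in-shuffles.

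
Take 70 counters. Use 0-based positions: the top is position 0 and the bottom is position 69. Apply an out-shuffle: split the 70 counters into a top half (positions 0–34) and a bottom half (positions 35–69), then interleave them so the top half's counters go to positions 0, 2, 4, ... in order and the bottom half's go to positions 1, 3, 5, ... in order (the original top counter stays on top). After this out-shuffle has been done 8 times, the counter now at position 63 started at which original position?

Work backwards from position 63, undoing one out-shuffle at a time:
63 ← 66 ← 33 ← 51 ← 60 ← 30 ← 15 ← 42 ← 21
So the counter now at position 63 started at position 21.

21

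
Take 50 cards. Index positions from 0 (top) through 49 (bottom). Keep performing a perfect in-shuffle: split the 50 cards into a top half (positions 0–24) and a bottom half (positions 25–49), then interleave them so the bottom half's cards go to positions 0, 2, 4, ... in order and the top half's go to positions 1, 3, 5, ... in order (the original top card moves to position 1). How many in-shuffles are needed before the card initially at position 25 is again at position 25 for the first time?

8

Follow position 25 under repeated in-shuffles:
25 → 0 → 1 → 3 → 7 → 15 → 31 → 12 → 25
It first returns after 8 in-shuffles.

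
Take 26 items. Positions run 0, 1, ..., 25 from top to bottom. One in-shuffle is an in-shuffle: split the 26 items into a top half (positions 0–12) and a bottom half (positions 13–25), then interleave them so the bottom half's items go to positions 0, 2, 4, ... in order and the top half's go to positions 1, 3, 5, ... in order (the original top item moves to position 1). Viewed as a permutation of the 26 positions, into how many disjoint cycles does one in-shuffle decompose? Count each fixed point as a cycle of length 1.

Trace each unvisited position around until it returns:
(0 1 3 7 15 4 ... len 18) (2 5 11 23 20 14) (8 17)
3 cycles in total.

3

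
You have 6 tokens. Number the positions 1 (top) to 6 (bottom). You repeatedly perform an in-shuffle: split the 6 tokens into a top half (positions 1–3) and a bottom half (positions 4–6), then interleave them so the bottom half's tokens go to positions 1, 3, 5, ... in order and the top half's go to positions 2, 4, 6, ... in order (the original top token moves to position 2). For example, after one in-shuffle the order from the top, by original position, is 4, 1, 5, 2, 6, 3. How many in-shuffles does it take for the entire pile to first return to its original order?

3

The in-shuffle permutes the 6 positions with cycle lengths [3, 3].
Every token is home exactly when every cycle has completed a whole number of laps, i.e. after lcm(3) = 3 in-shuffles.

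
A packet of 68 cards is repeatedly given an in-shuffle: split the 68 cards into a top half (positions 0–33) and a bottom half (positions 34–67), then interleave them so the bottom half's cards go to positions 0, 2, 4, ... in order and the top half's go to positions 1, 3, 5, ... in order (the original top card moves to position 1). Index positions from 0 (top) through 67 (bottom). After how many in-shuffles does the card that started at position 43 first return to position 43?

Follow position 43 under repeated in-shuffles:
43 → 18 → 37 → 6 → 13 → 27 → 55 → 42 → ... → 43 (length 22)
It first returns after 22 in-shuffles.

22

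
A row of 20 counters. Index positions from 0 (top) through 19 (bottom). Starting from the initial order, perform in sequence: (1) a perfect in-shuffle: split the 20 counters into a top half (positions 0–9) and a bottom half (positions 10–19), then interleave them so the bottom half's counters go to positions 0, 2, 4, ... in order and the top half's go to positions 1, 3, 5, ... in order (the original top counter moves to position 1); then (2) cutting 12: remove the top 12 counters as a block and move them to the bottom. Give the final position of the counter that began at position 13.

Track the counter from position 13 forward through each operation:
  after op 1 (in-shuffle): 13 → 6
  after op 2 (cut 12): 6 → 14

14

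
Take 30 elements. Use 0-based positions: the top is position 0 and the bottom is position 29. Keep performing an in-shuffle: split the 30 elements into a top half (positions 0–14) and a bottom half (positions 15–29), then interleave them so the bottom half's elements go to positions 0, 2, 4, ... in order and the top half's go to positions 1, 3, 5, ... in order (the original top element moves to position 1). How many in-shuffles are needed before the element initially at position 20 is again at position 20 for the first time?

5

Follow position 20 under repeated in-shuffles:
20 → 10 → 21 → 12 → 25 → 20
It first returns after 5 in-shuffles.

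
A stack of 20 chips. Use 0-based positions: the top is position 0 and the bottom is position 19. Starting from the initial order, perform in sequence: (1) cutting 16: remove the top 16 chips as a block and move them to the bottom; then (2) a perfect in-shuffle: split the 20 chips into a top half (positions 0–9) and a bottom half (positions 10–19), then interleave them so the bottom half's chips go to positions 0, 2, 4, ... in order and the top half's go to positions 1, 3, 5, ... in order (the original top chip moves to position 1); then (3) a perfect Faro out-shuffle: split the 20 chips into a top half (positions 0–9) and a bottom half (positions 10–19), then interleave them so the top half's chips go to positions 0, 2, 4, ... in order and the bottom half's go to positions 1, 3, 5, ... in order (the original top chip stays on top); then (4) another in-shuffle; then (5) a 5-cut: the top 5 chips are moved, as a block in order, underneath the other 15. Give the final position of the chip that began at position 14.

1

Track the chip from position 14 forward through each operation:
  after op 1 (cut 16): 14 → 18
  after op 2 (in-shuffle): 18 → 16
  after op 3 (out-shuffle): 16 → 13
  after op 4 (in-shuffle): 13 → 6
  after op 5 (cut 5): 6 → 1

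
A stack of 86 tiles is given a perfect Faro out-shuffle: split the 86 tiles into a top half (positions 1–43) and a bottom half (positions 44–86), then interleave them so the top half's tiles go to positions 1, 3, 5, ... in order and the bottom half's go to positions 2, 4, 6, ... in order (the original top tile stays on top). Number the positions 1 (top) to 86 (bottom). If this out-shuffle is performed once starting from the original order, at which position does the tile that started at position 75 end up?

Track the tile's position through each out-shuffle:
75 → 64

64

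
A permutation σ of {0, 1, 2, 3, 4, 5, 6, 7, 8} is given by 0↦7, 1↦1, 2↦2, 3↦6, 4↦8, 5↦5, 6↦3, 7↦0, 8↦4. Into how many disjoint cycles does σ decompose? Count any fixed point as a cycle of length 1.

Cycle decomposition: (0 7) (1) (2) (3 6) (4 8) (5).
6 cycles.

6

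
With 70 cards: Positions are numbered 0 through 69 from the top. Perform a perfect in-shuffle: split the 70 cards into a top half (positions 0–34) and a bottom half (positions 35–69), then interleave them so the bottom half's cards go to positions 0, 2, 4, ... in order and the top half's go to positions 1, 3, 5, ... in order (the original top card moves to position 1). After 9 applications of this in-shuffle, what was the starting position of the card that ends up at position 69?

Work backwards from position 69, undoing one in-shuffle at a time:
69 ← 34 ← 52 ← 61 ← 30 ← 50 ← 60 ← 65 ← 32 ← 51
So the card now at position 69 started at position 51.

51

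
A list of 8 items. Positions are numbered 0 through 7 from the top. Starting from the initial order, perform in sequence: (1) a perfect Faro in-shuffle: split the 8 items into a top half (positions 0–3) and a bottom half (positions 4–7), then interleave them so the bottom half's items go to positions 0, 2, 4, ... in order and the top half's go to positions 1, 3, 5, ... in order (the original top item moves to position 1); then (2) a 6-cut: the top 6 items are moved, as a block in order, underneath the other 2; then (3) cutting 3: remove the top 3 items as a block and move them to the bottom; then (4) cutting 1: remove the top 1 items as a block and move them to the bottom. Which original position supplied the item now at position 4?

Undo the operations in reverse order, starting from position 4:
  undo op 4 (cut 1): 4 ← 5
  undo op 3 (cut 3): 5 ← 0
  undo op 2 (cut 6): 0 ← 6
  undo op 1 (in-shuffle, from bottom half): 6 ← 7
So the item at position 4 came from original position 7.

7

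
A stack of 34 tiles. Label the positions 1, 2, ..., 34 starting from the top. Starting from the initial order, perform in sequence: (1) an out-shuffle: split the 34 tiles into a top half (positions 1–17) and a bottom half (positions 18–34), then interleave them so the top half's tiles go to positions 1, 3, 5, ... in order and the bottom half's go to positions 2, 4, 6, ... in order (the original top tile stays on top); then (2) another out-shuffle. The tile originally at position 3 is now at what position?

Track the tile from position 3 forward through each operation:
  after op 1 (out-shuffle): 3 → 5
  after op 2 (out-shuffle): 5 → 9

9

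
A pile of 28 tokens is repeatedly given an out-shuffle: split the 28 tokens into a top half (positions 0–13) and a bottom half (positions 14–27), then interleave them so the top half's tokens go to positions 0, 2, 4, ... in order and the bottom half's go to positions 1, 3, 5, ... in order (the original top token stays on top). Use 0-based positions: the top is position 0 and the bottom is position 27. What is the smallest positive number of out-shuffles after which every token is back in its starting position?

18

The out-shuffle permutes the 28 positions with cycle lengths [1, 1, 2, 6, 18].
Every token is home exactly when every cycle has completed a whole number of laps, i.e. after lcm(1, 2, 6, 18) = 18 out-shuffles.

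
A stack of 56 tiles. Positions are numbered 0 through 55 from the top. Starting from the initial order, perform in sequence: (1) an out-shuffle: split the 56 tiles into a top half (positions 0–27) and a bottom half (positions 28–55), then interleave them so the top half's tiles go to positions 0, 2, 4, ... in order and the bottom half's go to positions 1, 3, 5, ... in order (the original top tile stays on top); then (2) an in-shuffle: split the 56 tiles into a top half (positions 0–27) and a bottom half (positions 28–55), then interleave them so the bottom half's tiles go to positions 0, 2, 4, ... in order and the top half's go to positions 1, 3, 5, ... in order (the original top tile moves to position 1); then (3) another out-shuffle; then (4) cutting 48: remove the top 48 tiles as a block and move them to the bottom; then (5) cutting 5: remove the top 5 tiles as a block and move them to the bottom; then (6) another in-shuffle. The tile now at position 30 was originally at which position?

Undo the operations in reverse order, starting from position 30:
  undo op 6 (in-shuffle, from bottom half): 30 ← 43
  undo op 5 (cut 5): 43 ← 48
  undo op 4 (cut 48): 48 ← 40
  undo op 3 (out-shuffle, from top half): 40 ← 20
  undo op 2 (in-shuffle, from bottom half): 20 ← 38
  undo op 1 (out-shuffle, from top half): 38 ← 19
So the tile at position 30 came from original position 19.

19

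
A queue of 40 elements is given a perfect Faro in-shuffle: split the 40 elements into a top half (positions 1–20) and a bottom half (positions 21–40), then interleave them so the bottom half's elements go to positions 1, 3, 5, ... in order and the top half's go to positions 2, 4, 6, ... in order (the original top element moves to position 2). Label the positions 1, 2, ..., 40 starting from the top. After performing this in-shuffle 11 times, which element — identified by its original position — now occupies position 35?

3

Work backwards from position 35, undoing one in-shuffle at a time:
35 ← 38 ← 19 ← 30 ← 15 ← 28 ← 14 ← 7 ← 24 ← 12 ← 6 ← 3
So the element now at position 35 started at position 3.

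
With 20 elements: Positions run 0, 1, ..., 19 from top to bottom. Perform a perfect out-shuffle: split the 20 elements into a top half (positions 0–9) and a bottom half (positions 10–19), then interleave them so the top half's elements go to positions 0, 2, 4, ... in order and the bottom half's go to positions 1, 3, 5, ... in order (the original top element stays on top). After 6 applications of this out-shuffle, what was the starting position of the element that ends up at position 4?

Work backwards from position 4, undoing one out-shuffle at a time:
4 ← 2 ← 1 ← 10 ← 5 ← 12 ← 6
So the element now at position 4 started at position 6.

6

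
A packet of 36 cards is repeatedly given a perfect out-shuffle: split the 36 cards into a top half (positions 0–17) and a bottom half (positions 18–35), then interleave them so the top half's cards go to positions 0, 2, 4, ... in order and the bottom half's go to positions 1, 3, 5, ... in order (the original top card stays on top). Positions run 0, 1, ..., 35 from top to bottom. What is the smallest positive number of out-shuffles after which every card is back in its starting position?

The out-shuffle permutes the 36 positions with cycle lengths [1, 1, 3, 3, 4, 12, 12].
Every card is home exactly when every cycle has completed a whole number of laps, i.e. after lcm(1, 3, 4, 12) = 12 out-shuffles.

12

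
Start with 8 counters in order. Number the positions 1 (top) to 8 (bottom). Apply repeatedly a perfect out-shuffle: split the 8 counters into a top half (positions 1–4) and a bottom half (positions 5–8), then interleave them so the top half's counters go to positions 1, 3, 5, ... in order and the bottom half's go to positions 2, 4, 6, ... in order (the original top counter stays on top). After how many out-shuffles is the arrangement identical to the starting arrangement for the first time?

3

The out-shuffle permutes the 8 positions with cycle lengths [1, 1, 3, 3].
Every counter is home exactly when every cycle has completed a whole number of laps, i.e. after lcm(1, 3) = 3 out-shuffles.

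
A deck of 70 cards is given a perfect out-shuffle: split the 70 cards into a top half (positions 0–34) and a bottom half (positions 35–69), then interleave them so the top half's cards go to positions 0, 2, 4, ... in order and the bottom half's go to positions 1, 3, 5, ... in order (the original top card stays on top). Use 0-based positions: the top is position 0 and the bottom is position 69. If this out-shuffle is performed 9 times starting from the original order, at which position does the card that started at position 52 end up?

59

Track the card's position through each out-shuffle:
52 → 35 → 1 → 2 → 4 → 8 → 16 → 32 → 64 → 59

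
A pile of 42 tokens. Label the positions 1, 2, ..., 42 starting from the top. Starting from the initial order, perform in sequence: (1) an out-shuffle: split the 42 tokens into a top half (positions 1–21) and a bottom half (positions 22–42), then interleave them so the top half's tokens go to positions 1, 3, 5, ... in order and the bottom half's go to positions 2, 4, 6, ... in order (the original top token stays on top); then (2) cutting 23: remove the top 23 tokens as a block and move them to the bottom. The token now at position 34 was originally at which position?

Undo the operations in reverse order, starting from position 34:
  undo op 2 (cut 23): 34 ← 15
  undo op 1 (out-shuffle, from top half): 15 ← 8
So the token at position 34 came from original position 8.

8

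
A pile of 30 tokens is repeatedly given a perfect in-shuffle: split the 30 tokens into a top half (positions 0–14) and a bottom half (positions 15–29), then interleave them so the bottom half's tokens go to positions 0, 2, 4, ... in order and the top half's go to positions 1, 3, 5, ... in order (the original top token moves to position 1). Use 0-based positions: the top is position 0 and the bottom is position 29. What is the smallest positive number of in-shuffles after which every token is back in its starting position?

The in-shuffle permutes the 30 positions with cycle lengths [5, 5, 5, 5, 5, 5].
Every token is home exactly when every cycle has completed a whole number of laps, i.e. after lcm(5) = 5 in-shuffles.

5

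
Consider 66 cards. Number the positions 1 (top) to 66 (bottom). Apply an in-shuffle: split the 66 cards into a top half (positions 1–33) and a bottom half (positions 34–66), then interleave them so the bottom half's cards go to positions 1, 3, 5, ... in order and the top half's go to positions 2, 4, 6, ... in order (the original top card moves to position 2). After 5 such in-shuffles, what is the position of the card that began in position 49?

Track the card's position through each in-shuffle:
49 → 31 → 62 → 57 → 47 → 27

27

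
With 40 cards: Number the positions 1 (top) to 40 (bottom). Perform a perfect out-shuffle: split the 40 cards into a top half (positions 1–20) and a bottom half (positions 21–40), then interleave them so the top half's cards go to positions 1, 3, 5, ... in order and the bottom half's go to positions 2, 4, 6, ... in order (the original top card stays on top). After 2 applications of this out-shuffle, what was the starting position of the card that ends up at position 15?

Work backwards from position 15, undoing one out-shuffle at a time:
15 ← 8 ← 24
So the card now at position 15 started at position 24.

24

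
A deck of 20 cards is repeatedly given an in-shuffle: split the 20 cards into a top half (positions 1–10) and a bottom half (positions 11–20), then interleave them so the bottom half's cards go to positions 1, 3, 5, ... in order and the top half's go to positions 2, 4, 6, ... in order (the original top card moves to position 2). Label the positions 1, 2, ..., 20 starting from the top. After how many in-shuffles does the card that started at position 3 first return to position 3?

3

Follow position 3 under repeated in-shuffles:
3 → 6 → 12 → 3
It first returns after 3 in-shuffles.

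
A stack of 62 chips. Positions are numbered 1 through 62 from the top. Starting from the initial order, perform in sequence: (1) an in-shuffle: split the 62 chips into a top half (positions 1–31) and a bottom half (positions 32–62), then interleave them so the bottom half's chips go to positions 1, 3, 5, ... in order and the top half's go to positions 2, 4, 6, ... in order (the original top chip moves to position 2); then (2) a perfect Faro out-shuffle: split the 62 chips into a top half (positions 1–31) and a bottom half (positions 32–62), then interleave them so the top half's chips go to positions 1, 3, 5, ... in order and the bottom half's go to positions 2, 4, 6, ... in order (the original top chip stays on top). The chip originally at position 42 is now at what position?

41

Track the chip from position 42 forward through each operation:
  after op 1 (in-shuffle): 42 → 21
  after op 2 (out-shuffle): 21 → 41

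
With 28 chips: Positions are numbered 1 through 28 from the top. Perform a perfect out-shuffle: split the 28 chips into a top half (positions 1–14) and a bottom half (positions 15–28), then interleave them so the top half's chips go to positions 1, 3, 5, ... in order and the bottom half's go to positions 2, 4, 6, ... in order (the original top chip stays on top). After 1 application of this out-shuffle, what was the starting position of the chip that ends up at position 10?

19

Work backwards from position 10, undoing one out-shuffle at a time:
10 ← 19
So the chip now at position 10 started at position 19.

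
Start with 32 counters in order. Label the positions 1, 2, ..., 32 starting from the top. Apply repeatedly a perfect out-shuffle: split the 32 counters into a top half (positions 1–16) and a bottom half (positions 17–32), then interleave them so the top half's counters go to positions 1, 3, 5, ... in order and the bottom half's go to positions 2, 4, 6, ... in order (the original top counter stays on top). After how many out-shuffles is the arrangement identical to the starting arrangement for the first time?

The out-shuffle permutes the 32 positions with cycle lengths [1, 1, 5, 5, 5, 5, 5, 5].
Every counter is home exactly when every cycle has completed a whole number of laps, i.e. after lcm(1, 5) = 5 out-shuffles.

5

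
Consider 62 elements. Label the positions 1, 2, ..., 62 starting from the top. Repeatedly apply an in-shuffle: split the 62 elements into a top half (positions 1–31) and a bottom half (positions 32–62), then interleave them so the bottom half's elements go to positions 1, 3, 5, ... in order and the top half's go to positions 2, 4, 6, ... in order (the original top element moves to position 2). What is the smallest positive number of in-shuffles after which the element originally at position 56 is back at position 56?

Follow position 56 under repeated in-shuffles:
56 → 49 → 35 → 7 → 14 → 28 → 56
It first returns after 6 in-shuffles.

6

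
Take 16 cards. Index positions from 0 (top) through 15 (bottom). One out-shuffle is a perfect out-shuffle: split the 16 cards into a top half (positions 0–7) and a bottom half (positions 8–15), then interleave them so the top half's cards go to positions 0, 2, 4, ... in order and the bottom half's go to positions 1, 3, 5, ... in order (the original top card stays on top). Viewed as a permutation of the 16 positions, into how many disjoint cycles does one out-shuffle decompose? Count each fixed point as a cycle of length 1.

6

Trace each unvisited position around until it returns:
(0) (1 2 4 8) (3 6 12 9) (5 10) (7 14 13 11) (15)
6 cycles in total.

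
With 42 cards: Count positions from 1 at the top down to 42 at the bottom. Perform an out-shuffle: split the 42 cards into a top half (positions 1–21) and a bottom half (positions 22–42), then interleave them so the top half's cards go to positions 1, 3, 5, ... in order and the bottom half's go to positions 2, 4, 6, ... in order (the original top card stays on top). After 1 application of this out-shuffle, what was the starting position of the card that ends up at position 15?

Work backwards from position 15, undoing one out-shuffle at a time:
15 ← 8
So the card now at position 15 started at position 8.

8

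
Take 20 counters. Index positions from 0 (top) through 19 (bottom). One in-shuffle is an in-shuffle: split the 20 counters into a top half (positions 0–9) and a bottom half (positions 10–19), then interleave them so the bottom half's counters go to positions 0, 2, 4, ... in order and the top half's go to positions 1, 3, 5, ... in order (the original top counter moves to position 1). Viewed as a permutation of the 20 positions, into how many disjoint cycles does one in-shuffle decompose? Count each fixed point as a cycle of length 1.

5

Trace each unvisited position around until it returns:
(0 1 3 7 15 10) (2 5 11) (4 9 19 18 16 12) (6 13) (8 17 14)
5 cycles in total.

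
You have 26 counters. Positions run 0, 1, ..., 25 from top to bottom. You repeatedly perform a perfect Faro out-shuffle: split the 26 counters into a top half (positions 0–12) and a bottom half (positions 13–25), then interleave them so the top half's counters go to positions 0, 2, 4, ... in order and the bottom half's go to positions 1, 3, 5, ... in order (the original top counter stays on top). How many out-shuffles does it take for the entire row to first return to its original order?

20

The out-shuffle permutes the 26 positions with cycle lengths [1, 1, 4, 20].
Every counter is home exactly when every cycle has completed a whole number of laps, i.e. after lcm(1, 4, 20) = 20 out-shuffles.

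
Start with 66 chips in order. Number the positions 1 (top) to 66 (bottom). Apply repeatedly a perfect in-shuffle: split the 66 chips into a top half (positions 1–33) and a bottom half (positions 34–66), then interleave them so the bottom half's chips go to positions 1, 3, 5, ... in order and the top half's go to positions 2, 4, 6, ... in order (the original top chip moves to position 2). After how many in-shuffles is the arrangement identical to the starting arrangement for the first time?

The in-shuffle permutes the 66 positions with cycle lengths [66].
Every chip is home exactly when every cycle has completed a whole number of laps, i.e. after lcm(66) = 66 in-shuffles.

66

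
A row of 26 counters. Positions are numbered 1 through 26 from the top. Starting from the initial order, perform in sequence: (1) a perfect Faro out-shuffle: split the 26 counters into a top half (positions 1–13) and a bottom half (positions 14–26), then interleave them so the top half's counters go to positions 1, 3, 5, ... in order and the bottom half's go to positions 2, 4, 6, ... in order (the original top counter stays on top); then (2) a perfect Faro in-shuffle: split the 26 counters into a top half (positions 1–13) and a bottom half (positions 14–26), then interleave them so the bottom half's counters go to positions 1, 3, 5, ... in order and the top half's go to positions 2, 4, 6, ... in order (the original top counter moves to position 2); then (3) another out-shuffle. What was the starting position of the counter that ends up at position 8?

Undo the operations in reverse order, starting from position 8:
  undo op 3 (out-shuffle, from bottom half): 8 ← 17
  undo op 2 (in-shuffle, from bottom half): 17 ← 22
  undo op 1 (out-shuffle, from bottom half): 22 ← 24
So the counter at position 8 came from original position 24.

24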